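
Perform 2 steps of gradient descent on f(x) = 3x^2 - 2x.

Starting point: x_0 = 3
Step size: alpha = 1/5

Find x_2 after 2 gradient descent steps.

f(x) = 3x^2 - 2x, f'(x) = 6x + (-2)
Step 1: f'(3) = 16, x_1 = 3 - 1/5 * 16 = -1/5
Step 2: f'(-1/5) = -16/5, x_2 = -1/5 - 1/5 * -16/5 = 11/25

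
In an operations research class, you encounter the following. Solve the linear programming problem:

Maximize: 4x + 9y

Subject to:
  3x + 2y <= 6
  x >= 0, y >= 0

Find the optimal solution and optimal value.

The feasible region has vertices at [(0, 0), (2, 0), (0, 3)].
Checking objective 4x + 9y at each vertex:
  (0, 0): 4*0 + 9*0 = 0
  (2, 0): 4*2 + 9*0 = 8
  (0, 3): 4*0 + 9*3 = 27
Maximum is 27 at (0, 3).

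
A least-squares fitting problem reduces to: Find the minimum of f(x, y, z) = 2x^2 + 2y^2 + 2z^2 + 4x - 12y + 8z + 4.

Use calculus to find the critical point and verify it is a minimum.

f(x,y,z) = 2x^2 + 2y^2 + 2z^2 + 4x - 12y + 8z + 4
df/dx = 4x + (4) = 0 => x = -1
df/dy = 4y + (-12) = 0 => y = 3
df/dz = 4z + (8) = 0 => z = -2
f(-1,3,-2) = 2*(-1)^2 + 2*(3)^2 + 2*(-2)^2 + 4*(-1) + -12*(3) + 8*(-2) + 4 = -24
Hessian is diagonal with entries 4, 4, 4 > 0, confirmed minimum.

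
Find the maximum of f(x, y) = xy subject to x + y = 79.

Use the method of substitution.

Substitute y = 79 - x into f(x,y) = xy:
g(x) = x(79 - x) = 79x - x^2
g'(x) = 79 - 2x = 0  =>  x = 79/2
y = 79 - 79/2 = 79/2
Maximum value = (79/2) * (79/2) = 6241/4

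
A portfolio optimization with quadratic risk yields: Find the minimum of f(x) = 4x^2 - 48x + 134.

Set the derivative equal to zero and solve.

f(x) = 4x^2 - 48x + 134
f'(x) = 8x + (-48) = 0
x = 48/8 = 6
f(6) = -10
Since f''(x) = 8 > 0, this is a minimum.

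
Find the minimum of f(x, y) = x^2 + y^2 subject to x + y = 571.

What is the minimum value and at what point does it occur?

Substitute y = 571 - x into f(x,y) = x^2 + y^2:
g(x) = x^2 + (571 - x)^2 = 2x^2 - 1142x + 326041
g'(x) = 4x - 1142 = 0  =>  x = 571/2
y = 571 - 571/2 = 571/2
Minimum value = (571/2)^2 + (571/2)^2 = 326041/2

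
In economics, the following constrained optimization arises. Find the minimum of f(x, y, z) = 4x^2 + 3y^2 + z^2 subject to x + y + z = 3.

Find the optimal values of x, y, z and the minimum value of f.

Using Lagrange multipliers on f = 4x^2 + 3y^2 + z^2 with constraint x + y + z = 3:
Conditions: 2*4*x = lambda, 2*3*y = lambda, 2*1*z = lambda
So x = lambda/8, y = lambda/6, z = lambda/2
Substituting into constraint: lambda * (19/24) = 3
lambda = 72/19
x = 9/19, y = 12/19, z = 36/19
Minimum value = 108/19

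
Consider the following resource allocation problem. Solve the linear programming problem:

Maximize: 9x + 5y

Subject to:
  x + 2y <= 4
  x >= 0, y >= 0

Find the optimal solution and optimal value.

The feasible region has vertices at [(0, 0), (4, 0), (0, 2)].
Checking objective 9x + 5y at each vertex:
  (0, 0): 9*0 + 5*0 = 0
  (4, 0): 9*4 + 5*0 = 36
  (0, 2): 9*0 + 5*2 = 10
Maximum is 36 at (4, 0).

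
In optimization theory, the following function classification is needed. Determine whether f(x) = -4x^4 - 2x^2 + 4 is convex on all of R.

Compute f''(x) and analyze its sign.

f(x) = -4x^4 - 2x^2 + 4
f'(x) = -16x^3 + -4x
f''(x) = -48x^2 + -4
f''(x) = -48x^2 + -4 <= -4 < 0 for all x
Therefore, f is concave on R.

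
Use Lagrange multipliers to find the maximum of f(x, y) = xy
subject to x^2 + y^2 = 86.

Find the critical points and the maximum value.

Lagrange conditions: y = 2*lambda*x and x = 2*lambda*y
If x = 0 then y = 0, violating the constraint, so x, y != 0.
Dividing: y/x = x/y => x^2 = y^2 => y = x or y = -x
Constraint: 2x^2 = 86 => x^2 = 43 => x = +/-sqrt(43)
Critical points: (sqrt(43), sqrt(43)), (-sqrt(43), -sqrt(43)), (sqrt(43), -sqrt(43)), (-sqrt(43), sqrt(43))
  y = x:  xy = x^2 = 43  at (sqrt(43), sqrt(43)) and (-sqrt(43), -sqrt(43))
  y = -x: xy = -x^2 = -43 at (sqrt(43), -sqrt(43)) and (-sqrt(43), sqrt(43))
Maximum xy = 43 at (sqrt(43), sqrt(43)) and (-sqrt(43), -sqrt(43))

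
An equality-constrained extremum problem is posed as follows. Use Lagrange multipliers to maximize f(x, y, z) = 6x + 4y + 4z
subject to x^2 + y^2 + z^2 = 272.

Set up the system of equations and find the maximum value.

Lagrange conditions: 6 = 2*lambda*x, 4 = 2*lambda*y, 4 = 2*lambda*z
So x:6 = y:4 = z:4, i.e. x = 6t, y = 4t, z = 4t
Constraint: t^2*(6^2 + 4^2 + 4^2) = 272
  t^2 * 68 = 272  =>  t = sqrt(4)
Maximum = 6*6t + 4*4t + 4*4t = 68*sqrt(4) = 136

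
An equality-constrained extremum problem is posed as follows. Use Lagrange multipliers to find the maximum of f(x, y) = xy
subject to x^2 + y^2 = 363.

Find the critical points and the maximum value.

Lagrange conditions: y = 2*lambda*x and x = 2*lambda*y
If x = 0 then y = 0, violating the constraint, so x, y != 0.
Dividing: y/x = x/y => x^2 = y^2 => y = x or y = -x
Constraint: 2x^2 = 363 => x^2 = 363/2 => x = +/-sqrt(363/2)
Critical points: (sqrt(363/2), sqrt(363/2)), (-sqrt(363/2), -sqrt(363/2)), (sqrt(363/2), -sqrt(363/2)), (-sqrt(363/2), sqrt(363/2))
  y = x:  xy = x^2 = 363/2  at (sqrt(363/2), sqrt(363/2)) and (-sqrt(363/2), -sqrt(363/2))
  y = -x: xy = -x^2 = -363/2 at (sqrt(363/2), -sqrt(363/2)) and (-sqrt(363/2), sqrt(363/2))
Maximum xy = 363/2 at (sqrt(363/2), sqrt(363/2)) and (-sqrt(363/2), -sqrt(363/2))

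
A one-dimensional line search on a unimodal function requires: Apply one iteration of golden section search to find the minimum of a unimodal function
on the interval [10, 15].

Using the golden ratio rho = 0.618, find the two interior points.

Golden section search on [10, 15].
Golden ratio rho = 0.618 (approx).
Interior points:
  x_1 = 10 + (1-0.618)*5 = 11.9100
  x_2 = 10 + 0.618*5 = 13.0900
Compare f(x_1) and f(x_2) to determine which subinterval to keep.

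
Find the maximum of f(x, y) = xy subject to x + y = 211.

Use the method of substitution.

Substitute y = 211 - x into f(x,y) = xy:
g(x) = x(211 - x) = 211x - x^2
g'(x) = 211 - 2x = 0  =>  x = 211/2
y = 211 - 211/2 = 211/2
Maximum value = (211/2) * (211/2) = 44521/4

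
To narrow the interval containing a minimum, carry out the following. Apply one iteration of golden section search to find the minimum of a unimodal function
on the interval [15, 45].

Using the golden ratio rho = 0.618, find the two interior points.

Golden section search on [15, 45].
Golden ratio rho = 0.618 (approx).
Interior points:
  x_1 = 15 + (1-0.618)*30 = 26.4600
  x_2 = 15 + 0.618*30 = 33.5400
Compare f(x_1) and f(x_2) to determine which subinterval to keep.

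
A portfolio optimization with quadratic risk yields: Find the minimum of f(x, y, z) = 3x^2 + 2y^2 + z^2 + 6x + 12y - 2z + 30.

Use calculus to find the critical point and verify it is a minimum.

f(x,y,z) = 3x^2 + 2y^2 + z^2 + 6x + 12y - 2z + 30
df/dx = 6x + (6) = 0 => x = -1
df/dy = 4y + (12) = 0 => y = -3
df/dz = 2z + (-2) = 0 => z = 1
f(-1,-3,1) = 3*(-1)^2 + 2*(-3)^2 + 1*(1)^2 + 6*(-1) + 12*(-3) + -2*(1) + 30 = 8
Hessian is diagonal with entries 6, 4, 2 > 0, confirmed minimum.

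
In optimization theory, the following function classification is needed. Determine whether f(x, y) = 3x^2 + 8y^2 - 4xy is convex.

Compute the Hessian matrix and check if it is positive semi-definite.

f(x,y) = 3x^2 + 8y^2 - 4xy
Hessian H = [[6, -4], [-4, 16]]
trace(H) = 22, det(H) = 80
Eigenvalues: (22 +/- sqrt(164)) / 2 = 17.4, 4.597
Since both eigenvalues > 0, f is convex.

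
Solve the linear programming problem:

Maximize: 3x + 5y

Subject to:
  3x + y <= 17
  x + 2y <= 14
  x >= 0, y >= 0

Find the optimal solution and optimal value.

Feasible vertices: (0, 0), (0, 7), (4, 5), (17/3, 0)
Objective 3x + 5y at each:
  (0, 0): 0
  (0, 7): 35
  (4, 5): 37
  (17/3, 0): 17
Maximum is 37 at (4, 5).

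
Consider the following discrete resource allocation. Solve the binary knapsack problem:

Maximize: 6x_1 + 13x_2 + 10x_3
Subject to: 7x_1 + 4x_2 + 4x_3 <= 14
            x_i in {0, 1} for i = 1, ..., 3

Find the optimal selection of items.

Items: item 1 (v=6, w=7), item 2 (v=13, w=4), item 3 (v=10, w=4)
Capacity: 14
Checking all 8 subsets (w = total weight, v = total value):
  {}: w = 0, v = 0
  {1}: w = 7, v = 6
  {2}: w = 4, v = 13
  {3}: w = 4, v = 10
  {1, 2}: w = 11, v = 19
  {1, 3}: w = 11, v = 16
  {2, 3}: w = 8, v = 23
  {1, 2, 3}: w = 15 > 14, infeasible
Best feasible subset: items [2, 3]
Total weight: 8 <= 14, total value: 23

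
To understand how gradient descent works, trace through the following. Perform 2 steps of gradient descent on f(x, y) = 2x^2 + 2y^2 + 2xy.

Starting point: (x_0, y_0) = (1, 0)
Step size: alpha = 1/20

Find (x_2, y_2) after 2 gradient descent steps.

f(x,y) = 2x^2 + 2y^2 + 2xy
grad_x = 4x + 2y, grad_y = 4y + 2x
Step 1: grad = (4, 2), (4/5, -1/10)
Step 2: grad = (3, 6/5), (13/20, -4/25)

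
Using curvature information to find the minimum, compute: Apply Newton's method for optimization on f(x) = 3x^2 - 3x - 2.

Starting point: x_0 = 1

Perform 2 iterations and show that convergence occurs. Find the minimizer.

f(x) = 3x^2 - 3x - 2, f'(x) = 6x + (-3), f''(x) = 6
Step 1: f'(1) = 3, x_1 = 1 - 3/6 = 1/2
Step 2: f'(1/2) = 0, x_2 = 1/2 (converged)
Newton's method converges in 1 step for quadratics.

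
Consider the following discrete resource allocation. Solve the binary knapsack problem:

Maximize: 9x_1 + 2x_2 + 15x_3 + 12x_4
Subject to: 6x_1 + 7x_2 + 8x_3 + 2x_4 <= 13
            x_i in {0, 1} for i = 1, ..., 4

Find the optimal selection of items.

Items: item 1 (v=9, w=6), item 2 (v=2, w=7), item 3 (v=15, w=8), item 4 (v=12, w=2)
Capacity: 13
Checking all 16 subsets (w = total weight, v = total value):
  {}: w = 0, v = 0
  {1}: w = 6, v = 9
  {2}: w = 7, v = 2
  {3}: w = 8, v = 15
  {4}: w = 2, v = 12
  {1, 2}: w = 13, v = 11
  {1, 3}: w = 14 > 13, infeasible
  {1, 4}: w = 8, v = 21
  {2, 3}: w = 15 > 13, infeasible
  {2, 4}: w = 9, v = 14
  {3, 4}: w = 10, v = 27
  {1, 2, 3}: w = 21 > 13, infeasible
  {1, 2, 4}: w = 15 > 13, infeasible
  {1, 3, 4}: w = 16 > 13, infeasible
  {2, 3, 4}: w = 17 > 13, infeasible
  {1, 2, 3, 4}: w = 23 > 13, infeasible
Best feasible subset: items [3, 4]
Total weight: 10 <= 13, total value: 27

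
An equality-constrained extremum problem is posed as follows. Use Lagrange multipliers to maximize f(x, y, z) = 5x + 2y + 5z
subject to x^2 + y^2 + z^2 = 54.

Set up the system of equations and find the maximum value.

Lagrange conditions: 5 = 2*lambda*x, 2 = 2*lambda*y, 5 = 2*lambda*z
So x:5 = y:2 = z:5, i.e. x = 5t, y = 2t, z = 5t
Constraint: t^2*(5^2 + 2^2 + 5^2) = 54
  t^2 * 54 = 54  =>  t = sqrt(1)
Maximum = 5*5t + 2*2t + 5*5t = 54*sqrt(1) = 54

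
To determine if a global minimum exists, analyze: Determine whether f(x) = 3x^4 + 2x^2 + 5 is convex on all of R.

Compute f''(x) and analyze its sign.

f(x) = 3x^4 + 2x^2 + 5
f'(x) = 12x^3 + 4x
f''(x) = 36x^2 + 4
f''(x) = 36x^2 + 4 >= 4 > 0 for all x
Therefore, f is convex on R.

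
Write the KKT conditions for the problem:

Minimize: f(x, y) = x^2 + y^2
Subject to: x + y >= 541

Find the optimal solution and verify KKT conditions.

KKT conditions for min x^2 + y^2 s.t. x + y >= 541:
Stationarity: 2x = mu, 2y = mu
So x = y = mu/2.
Complementary slackness: mu*(x + y - 541) = 0
Primal feasibility: x + y >= 541; dual feasibility: mu >= 0
If mu = 0 then x = y = 0, but 0 + 0 < 541 is infeasible, so the constraint is active.
Constraint active: x + y = 2*(mu/2) = 541 => mu = 541
x = y = 541/2, f = 292681/2
Verify: stationarity 2*(541/2) = 541 = mu; primal 541/2 + 541/2 = 541 >= 541; dual mu = 541 >= 0; complementary slackness 541*(541 - 541) = 0. All KKT conditions hold.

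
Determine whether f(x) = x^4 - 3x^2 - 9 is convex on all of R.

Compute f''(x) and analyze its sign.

f(x) = x^4 - 3x^2 - 9
f'(x) = 4x^3 + -6x
f''(x) = 12x^2 + -6
f''(0) = -6 < 0, so not convex near x = 0
Therefore, f is not globally convex on R.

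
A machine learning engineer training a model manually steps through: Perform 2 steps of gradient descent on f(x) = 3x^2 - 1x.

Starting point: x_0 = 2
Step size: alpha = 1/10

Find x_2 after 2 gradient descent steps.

f(x) = 3x^2 - 1x, f'(x) = 6x + (-1)
Step 1: f'(2) = 11, x_1 = 2 - 1/10 * 11 = 9/10
Step 2: f'(9/10) = 22/5, x_2 = 9/10 - 1/10 * 22/5 = 23/50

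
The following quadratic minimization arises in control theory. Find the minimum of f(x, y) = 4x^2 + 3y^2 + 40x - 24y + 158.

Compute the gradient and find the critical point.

f(x,y) = 4x^2 + 3y^2 + 40x - 24y + 158
df/dx = 8x + (40) = 0  =>  x = -5
df/dy = 6y + (-24) = 0  =>  y = 4
f(-5, 4) = 4*(-5)^2 + 3*(4)^2 + 40*(-5) + -24*(4) + 158 = 10
Hessian is diagonal with entries 8, 6 > 0, so this is a minimum.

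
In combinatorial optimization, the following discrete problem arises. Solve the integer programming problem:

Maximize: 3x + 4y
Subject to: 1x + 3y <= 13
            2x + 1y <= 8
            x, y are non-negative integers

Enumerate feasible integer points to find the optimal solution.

Constraint 1: 1x + 3y <= 13
Constraint 2: 2x + 1y <= 8
Feasible x range (need y >= 0): 0 <= x <= min(13/1, 8/2) => x in {0, ..., 4}.
Enumerate feasible integer points row by row (the coefficient of y is 4 > 0, so for each x the largest feasible y gives the best value):
  x = 0: y <= min((13 - 1*0)/3, (8 - 2*0)/1) => y in {0, ..., 4}; best 3*0 + 4*4 = 16
  x = 1: y <= min((13 - 1*1)/3, (8 - 2*1)/1) => y in {0, ..., 4}; best 3*1 + 4*4 = 19
  x = 2: y <= min((13 - 1*2)/3, (8 - 2*2)/1) => y in {0, ..., 3}; best 3*2 + 4*3 = 18
  x = 3: y <= min((13 - 1*3)/3, (8 - 2*3)/1) => y in {0, ..., 2}; best 3*3 + 4*2 = 17
  x = 4: y <= min((13 - 1*4)/3, (8 - 2*4)/1) => y in {0}; best 3*4 + 4*0 = 12
The maximum 3x + 4y = 19 is achieved at x = 1, y = 4.
Check: 1*1 + 3*4 = 13 <= 13 and 2*1 + 1*4 = 6 <= 8.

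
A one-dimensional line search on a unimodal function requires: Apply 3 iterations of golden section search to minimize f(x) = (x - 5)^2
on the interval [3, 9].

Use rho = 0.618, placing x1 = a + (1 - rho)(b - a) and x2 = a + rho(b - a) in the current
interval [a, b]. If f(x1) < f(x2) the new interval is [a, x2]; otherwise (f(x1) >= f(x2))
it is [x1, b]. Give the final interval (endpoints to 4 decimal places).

Golden section search for min of f(x) = (x - 5)^2 on [3, 9].
Each step: x1 = a + (1 - rho)(b - a), x2 = a + rho(b - a); if f(x1) < f(x2) keep [a, x2], otherwise keep [x1, b].
Step 1: [3.0000, 9.0000], x1=5.2920 (f=0.0853), x2=6.7080 (f=2.9173); f(x1) < f(x2) => keep [3.0000, 6.7080]
Step 2: [3.0000, 6.7080], x1=4.4165 (f=0.3405), x2=5.2915 (f=0.0850); f(x1) > f(x2) => keep [4.4165, 6.7080]
Step 3: [4.4165, 6.7080], x1=5.2918 (f=0.0852), x2=5.8326 (f=0.6933); f(x1) < f(x2) => keep [4.4165, 5.8326]
Final interval: [4.4165, 5.8326]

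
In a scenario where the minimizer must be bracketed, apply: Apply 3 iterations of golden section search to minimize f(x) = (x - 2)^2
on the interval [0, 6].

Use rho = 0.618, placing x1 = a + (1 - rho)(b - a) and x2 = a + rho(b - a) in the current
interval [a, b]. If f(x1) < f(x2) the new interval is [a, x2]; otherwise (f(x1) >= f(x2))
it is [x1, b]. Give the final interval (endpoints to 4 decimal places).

Golden section search for min of f(x) = (x - 2)^2 on [0, 6].
Each step: x1 = a + (1 - rho)(b - a), x2 = a + rho(b - a); if f(x1) < f(x2) keep [a, x2], otherwise keep [x1, b].
Step 1: [0.0000, 6.0000], x1=2.2920 (f=0.0853), x2=3.7080 (f=2.9173); f(x1) < f(x2) => keep [0.0000, 3.7080]
Step 2: [0.0000, 3.7080], x1=1.4165 (f=0.3405), x2=2.2915 (f=0.0850); f(x1) > f(x2) => keep [1.4165, 3.7080]
Step 3: [1.4165, 3.7080], x1=2.2918 (f=0.0852), x2=2.8326 (f=0.6933); f(x1) < f(x2) => keep [1.4165, 2.8326]
Final interval: [1.4165, 2.8326]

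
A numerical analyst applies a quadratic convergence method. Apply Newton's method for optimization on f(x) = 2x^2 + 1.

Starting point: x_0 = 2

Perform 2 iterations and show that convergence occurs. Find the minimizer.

f(x) = 2x^2 + 1, f'(x) = 4x + (0), f''(x) = 4
Step 1: f'(2) = 8, x_1 = 2 - 8/4 = 0
Step 2: f'(0) = 0, x_2 = 0 (converged)
Newton's method converges in 1 step for quadratics.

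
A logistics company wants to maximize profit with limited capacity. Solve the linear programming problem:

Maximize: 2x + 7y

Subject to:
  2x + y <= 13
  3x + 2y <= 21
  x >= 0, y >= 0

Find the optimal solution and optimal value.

Feasible vertices: (0, 0), (0, 21/2), (5, 3), (13/2, 0)
Objective 2x + 7y at each:
  (0, 0): 0
  (0, 21/2): 147/2
  (5, 3): 31
  (13/2, 0): 13
Maximum is 147/2 at (0, 21/2).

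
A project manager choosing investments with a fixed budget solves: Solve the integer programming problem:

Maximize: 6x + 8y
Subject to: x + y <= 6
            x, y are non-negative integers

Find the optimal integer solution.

Objective: 6x + 8y, constraint: x + y <= 6
Coefficient of y is 8 > coefficient of x is 6, so allocate the entire budget to y.
Optimal: x = 0, y = 6, value = 48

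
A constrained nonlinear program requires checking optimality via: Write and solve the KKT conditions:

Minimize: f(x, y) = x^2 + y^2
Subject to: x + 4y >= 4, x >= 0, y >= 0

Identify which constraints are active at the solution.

KKT conditions for min x^2 + y^2 s.t. 1x + 4y >= 4, x >= 0, y >= 0:
Stationarity: 2x = mu*1 + mu_x, 2y = mu*4 + mu_y, with mu, mu_x, mu_y >= 0
Complementary slackness: mu*(x + 4y - 4) = 0, mu_x*x = 0, mu_y*y = 0
(0, 0) is infeasible (1*0 + 4*0 < 4), so if mu = 0 stationarity would force x = mu_x/2 >= 0, y = mu_y/2 >= 0 with mu_x*x = mu_y*y = 0, i.e. x = y = 0: contradiction. Hence mu > 0 and x + 4y = 4 is active.
Try x > 0, y > 0 (so mu_x = mu_y = 0): x = 1*mu/2, y = 4*mu/2
Substitute: 1*(1*mu/2) + 4*(4*mu/2) = 4
  mu*17/2 = 4 => mu = 8/17
x* = 4/17 > 0, y* = 16/17 > 0, consistent with mu_x = mu_y = 0.
f is convex and the constraints are linear, so this KKT point is the global minimum.
f* = 16/17
Active constraints: x + 4y >= 4 (holds with equality, mu = 8/17 > 0); x >= 0 and y >= 0 are inactive (mu_x = mu_y = 0).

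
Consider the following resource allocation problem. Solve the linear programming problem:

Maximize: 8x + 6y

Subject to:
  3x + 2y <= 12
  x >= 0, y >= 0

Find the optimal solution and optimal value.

The feasible region has vertices at [(0, 0), (4, 0), (0, 6)].
Checking objective 8x + 6y at each vertex:
  (0, 0): 8*0 + 6*0 = 0
  (4, 0): 8*4 + 6*0 = 32
  (0, 6): 8*0 + 6*6 = 36
Maximum is 36 at (0, 6).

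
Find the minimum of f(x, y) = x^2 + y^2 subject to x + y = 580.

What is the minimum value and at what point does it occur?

Substitute y = 580 - x into f(x,y) = x^2 + y^2:
g(x) = x^2 + (580 - x)^2 = 2x^2 - 1160x + 336400
g'(x) = 4x - 1160 = 0  =>  x = 290
y = 580 - 290 = 290
Minimum value = 290^2 + 290^2 = 168200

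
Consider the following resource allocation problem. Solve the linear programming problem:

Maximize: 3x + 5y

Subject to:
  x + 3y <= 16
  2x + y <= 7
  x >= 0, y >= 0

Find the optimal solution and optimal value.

Feasible vertices: (0, 0), (0, 16/3), (1, 5), (7/2, 0)
Objective 3x + 5y at each:
  (0, 0): 0
  (0, 16/3): 80/3
  (1, 5): 28
  (7/2, 0): 21/2
Maximum is 28 at (1, 5).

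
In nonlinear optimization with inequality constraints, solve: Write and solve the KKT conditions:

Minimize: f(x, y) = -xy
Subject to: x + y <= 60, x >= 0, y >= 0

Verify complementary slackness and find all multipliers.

Problem: min -xy s.t. x + y <= 60 (multiplier lambda), x >= 0 (mu_x), y >= 0 (mu_y)
KKT stationarity: -y + lambda - mu_x = 0, -x + lambda - mu_y = 0, with lambda, mu_x, mu_y >= 0
Complementary slackness: lambda*(x + y - 60) = 0, mu_x*x = 0, mu_y*y = 0
If lambda = 0: y = -mu_x <= 0 and x = -mu_y <= 0 force x = y = 0 with f = 0; but x = y = 30 is feasible with f = -900 < 0, so this is not the minimum. Hence lambda > 0 and x + y = 60.
Try x > 0, y > 0 (so mu_x = mu_y = 0): y = lambda, x = lambda => x = y = lambda
x + y = 60 => 2*lambda = 60 => lambda = 30
x* = y* = 30 > 0, consistent with mu_x = mu_y = 0.
(Any feasible point with x = 0 or y = 0 has f = 0 > -900, so the minimum is not on those boundaries.)
min(-xy) = -900 (i.e. max xy = 900)
Multipliers: lambda = 30, mu_x = 0, mu_y = 0
Complementary slackness: lambda*(x + y - 60) = 30*(30 + 30 - 60) = 0, mu_x*x = 0*30 = 0, mu_y*y = 0*30 = 0. Satisfied.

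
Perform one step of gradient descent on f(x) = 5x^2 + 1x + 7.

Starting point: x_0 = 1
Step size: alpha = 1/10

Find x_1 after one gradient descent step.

f(x) = 5x^2 + 1x + 7
f'(x) = 10x + 1
f'(1) = 10*1 + (1) = 11
x_1 = x_0 - alpha * f'(x_0) = 1 - 1/10 * 11 = -1/10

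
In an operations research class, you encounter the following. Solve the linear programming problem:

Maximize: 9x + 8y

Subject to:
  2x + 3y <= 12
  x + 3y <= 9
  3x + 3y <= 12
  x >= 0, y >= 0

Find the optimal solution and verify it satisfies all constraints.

Feasible vertices: (0, 0), (0, 3), (3/2, 5/2), (4, 0)
Objective 9x + 8y at each vertex:
  (0, 0): 0
  (0, 3): 24
  (3/2, 5/2): 67/2
  (4, 0): 36
Maximum is 36 at (4, 0).
Verify constraints at (x, y) = (4, 0):
  2*4 + 3*0 = 8 <= 12
  1*4 + 3*0 = 4 <= 9
  3*4 + 3*0 = 12 <= 12 (active)
  x = 4 >= 0, y = 0 >= 0. All constraints satisfied.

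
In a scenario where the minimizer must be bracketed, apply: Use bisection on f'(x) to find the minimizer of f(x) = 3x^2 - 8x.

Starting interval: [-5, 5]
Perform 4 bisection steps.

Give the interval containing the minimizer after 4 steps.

Finding critical point of f(x) = 3x^2 - 8x using bisection on f'(x) = 6x + -8.
f'(x) = 0 when x = 4/3.
Starting interval: [-5, 5]
Step 1: mid = 0, f'(mid) = -8, new interval = [0, 5]
Step 2: mid = 5/2, f'(mid) = 7, new interval = [0, 5/2]
Step 3: mid = 5/4, f'(mid) = -1/2, new interval = [5/4, 5/2]
Step 4: mid = 15/8, f'(mid) = 13/4, new interval = [5/4, 15/8]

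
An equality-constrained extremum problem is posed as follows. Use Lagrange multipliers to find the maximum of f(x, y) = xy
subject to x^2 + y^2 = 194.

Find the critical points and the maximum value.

Lagrange conditions: y = 2*lambda*x and x = 2*lambda*y
If x = 0 then y = 0, violating the constraint, so x, y != 0.
Dividing: y/x = x/y => x^2 = y^2 => y = x or y = -x
Constraint: 2x^2 = 194 => x^2 = 97 => x = +/-sqrt(97)
Critical points: (sqrt(97), sqrt(97)), (-sqrt(97), -sqrt(97)), (sqrt(97), -sqrt(97)), (-sqrt(97), sqrt(97))
  y = x:  xy = x^2 = 97  at (sqrt(97), sqrt(97)) and (-sqrt(97), -sqrt(97))
  y = -x: xy = -x^2 = -97 at (sqrt(97), -sqrt(97)) and (-sqrt(97), sqrt(97))
Maximum xy = 97 at (sqrt(97), sqrt(97)) and (-sqrt(97), -sqrt(97))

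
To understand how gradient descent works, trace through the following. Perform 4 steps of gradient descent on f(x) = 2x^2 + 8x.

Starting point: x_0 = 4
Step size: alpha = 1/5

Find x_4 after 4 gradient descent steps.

f(x) = 2x^2 + 8x, f'(x) = 4x + (8)
Step 1: f'(4) = 24, x_1 = 4 - 1/5 * 24 = -4/5
Step 2: f'(-4/5) = 24/5, x_2 = -4/5 - 1/5 * 24/5 = -44/25
Step 3: f'(-44/25) = 24/25, x_3 = -44/25 - 1/5 * 24/25 = -244/125
Step 4: f'(-244/125) = 24/125, x_4 = -244/125 - 1/5 * 24/125 = -1244/625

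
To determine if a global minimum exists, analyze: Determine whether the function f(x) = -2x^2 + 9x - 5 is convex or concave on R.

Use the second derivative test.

f(x) = -2x^2 + 9x - 5
f'(x) = -4x + 9
f''(x) = -4
Since f''(x) = -4 < 0 for all x, f is concave on R.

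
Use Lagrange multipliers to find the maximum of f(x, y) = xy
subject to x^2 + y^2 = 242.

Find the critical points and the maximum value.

Lagrange conditions: y = 2*lambda*x and x = 2*lambda*y
If x = 0 then y = 0, violating the constraint, so x, y != 0.
Dividing: y/x = x/y => x^2 = y^2 => y = x or y = -x
Constraint: 2x^2 = 242 => x^2 = 121 => x = +/-11
Critical points: (11, 11), (-11, -11), (11, -11), (-11, 11)
  y = x:  xy = x^2 = 121  at (11, 11) and (-11, -11)
  y = -x: xy = -x^2 = -121 at (11, -11) and (-11, 11)
Maximum xy = 121 at (11, 11) and (-11, -11)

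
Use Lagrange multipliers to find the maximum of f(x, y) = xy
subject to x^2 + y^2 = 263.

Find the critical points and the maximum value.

Lagrange conditions: y = 2*lambda*x and x = 2*lambda*y
If x = 0 then y = 0, violating the constraint, so x, y != 0.
Dividing: y/x = x/y => x^2 = y^2 => y = x or y = -x
Constraint: 2x^2 = 263 => x^2 = 263/2 => x = +/-sqrt(263/2)
Critical points: (sqrt(263/2), sqrt(263/2)), (-sqrt(263/2), -sqrt(263/2)), (sqrt(263/2), -sqrt(263/2)), (-sqrt(263/2), sqrt(263/2))
  y = x:  xy = x^2 = 263/2  at (sqrt(263/2), sqrt(263/2)) and (-sqrt(263/2), -sqrt(263/2))
  y = -x: xy = -x^2 = -263/2 at (sqrt(263/2), -sqrt(263/2)) and (-sqrt(263/2), sqrt(263/2))
Maximum xy = 263/2 at (sqrt(263/2), sqrt(263/2)) and (-sqrt(263/2), -sqrt(263/2))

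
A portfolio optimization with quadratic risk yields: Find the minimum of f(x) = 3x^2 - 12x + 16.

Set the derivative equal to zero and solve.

f(x) = 3x^2 - 12x + 16
f'(x) = 6x + (-12) = 0
x = 12/6 = 2
f(2) = 4
Since f''(x) = 6 > 0, this is a minimum.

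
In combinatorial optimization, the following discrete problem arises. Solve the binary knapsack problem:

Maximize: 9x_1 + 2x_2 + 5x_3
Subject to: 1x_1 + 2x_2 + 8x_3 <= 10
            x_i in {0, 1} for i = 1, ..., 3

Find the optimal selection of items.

Items: item 1 (v=9, w=1), item 2 (v=2, w=2), item 3 (v=5, w=8)
Capacity: 10
Checking all 8 subsets (w = total weight, v = total value):
  {}: w = 0, v = 0
  {1}: w = 1, v = 9
  {2}: w = 2, v = 2
  {3}: w = 8, v = 5
  {1, 2}: w = 3, v = 11
  {1, 3}: w = 9, v = 14
  {2, 3}: w = 10, v = 7
  {1, 2, 3}: w = 11 > 10, infeasible
Best feasible subset: items [1, 3]
Total weight: 9 <= 10, total value: 14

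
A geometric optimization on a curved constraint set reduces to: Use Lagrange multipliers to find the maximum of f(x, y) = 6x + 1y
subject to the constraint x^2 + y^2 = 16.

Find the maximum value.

Set up Lagrange conditions: grad f = lambda * grad g
  6 = 2*lambda*x
  1 = 2*lambda*y
From these: x/y = 6/1, so x = 6t, y = 1t for some t.
Substitute into constraint: (6t)^2 + (1t)^2 = 16
  t^2 * 37 = 16
  t = sqrt(16/37)
Maximum = 6*x + 1*y = (6^2 + 1^2)*t = 37 * sqrt(16/37) = sqrt(592)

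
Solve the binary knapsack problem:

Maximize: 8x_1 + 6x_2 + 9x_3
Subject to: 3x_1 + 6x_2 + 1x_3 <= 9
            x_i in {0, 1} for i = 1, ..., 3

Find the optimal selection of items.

Items: item 1 (v=8, w=3), item 2 (v=6, w=6), item 3 (v=9, w=1)
Capacity: 9
Checking all 8 subsets (w = total weight, v = total value):
  {}: w = 0, v = 0
  {1}: w = 3, v = 8
  {2}: w = 6, v = 6
  {3}: w = 1, v = 9
  {1, 2}: w = 9, v = 14
  {1, 3}: w = 4, v = 17
  {2, 3}: w = 7, v = 15
  {1, 2, 3}: w = 10 > 9, infeasible
Best feasible subset: items [1, 3]
Total weight: 4 <= 9, total value: 17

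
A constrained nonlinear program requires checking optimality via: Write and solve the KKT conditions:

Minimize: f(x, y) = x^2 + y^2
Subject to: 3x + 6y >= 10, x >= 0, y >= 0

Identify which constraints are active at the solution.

KKT conditions for min x^2 + y^2 s.t. 3x + 6y >= 10, x >= 0, y >= 0:
Stationarity: 2x = mu*3 + mu_x, 2y = mu*6 + mu_y, with mu, mu_x, mu_y >= 0
Complementary slackness: mu*(3x + 6y - 10) = 0, mu_x*x = 0, mu_y*y = 0
(0, 0) is infeasible (3*0 + 6*0 < 10), so if mu = 0 stationarity would force x = mu_x/2 >= 0, y = mu_y/2 >= 0 with mu_x*x = mu_y*y = 0, i.e. x = y = 0: contradiction. Hence mu > 0 and 3x + 6y = 10 is active.
Try x > 0, y > 0 (so mu_x = mu_y = 0): x = 3*mu/2, y = 6*mu/2
Substitute: 3*(3*mu/2) + 6*(6*mu/2) = 10
  mu*45/2 = 10 => mu = 4/9
x* = 2/3 > 0, y* = 4/3 > 0, consistent with mu_x = mu_y = 0.
f is convex and the constraints are linear, so this KKT point is the global minimum.
f* = 20/9
Active constraints: 3x + 6y >= 10 (holds with equality, mu = 4/9 > 0); x >= 0 and y >= 0 are inactive (mu_x = mu_y = 0).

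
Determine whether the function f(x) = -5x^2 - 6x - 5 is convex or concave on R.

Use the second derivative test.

f(x) = -5x^2 - 6x - 5
f'(x) = -10x - 6
f''(x) = -10
Since f''(x) = -10 < 0 for all x, f is concave on R.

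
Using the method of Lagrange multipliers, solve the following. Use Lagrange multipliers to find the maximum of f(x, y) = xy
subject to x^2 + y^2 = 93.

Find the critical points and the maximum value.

Lagrange conditions: y = 2*lambda*x and x = 2*lambda*y
If x = 0 then y = 0, violating the constraint, so x, y != 0.
Dividing: y/x = x/y => x^2 = y^2 => y = x or y = -x
Constraint: 2x^2 = 93 => x^2 = 93/2 => x = +/-sqrt(93/2)
Critical points: (sqrt(93/2), sqrt(93/2)), (-sqrt(93/2), -sqrt(93/2)), (sqrt(93/2), -sqrt(93/2)), (-sqrt(93/2), sqrt(93/2))
  y = x:  xy = x^2 = 93/2  at (sqrt(93/2), sqrt(93/2)) and (-sqrt(93/2), -sqrt(93/2))
  y = -x: xy = -x^2 = -93/2 at (sqrt(93/2), -sqrt(93/2)) and (-sqrt(93/2), sqrt(93/2))
Maximum xy = 93/2 at (sqrt(93/2), sqrt(93/2)) and (-sqrt(93/2), -sqrt(93/2))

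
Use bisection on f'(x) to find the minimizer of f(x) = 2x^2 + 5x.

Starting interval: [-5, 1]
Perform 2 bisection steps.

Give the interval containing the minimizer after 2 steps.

Finding critical point of f(x) = 2x^2 + 5x using bisection on f'(x) = 4x + 5.
f'(x) = 0 when x = -5/4.
Starting interval: [-5, 1]
Step 1: mid = -2, f'(mid) = -3, new interval = [-2, 1]
Step 2: mid = -1/2, f'(mid) = 3, new interval = [-2, -1/2]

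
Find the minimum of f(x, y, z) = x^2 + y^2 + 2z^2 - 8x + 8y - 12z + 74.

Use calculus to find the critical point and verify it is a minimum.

f(x,y,z) = x^2 + y^2 + 2z^2 - 8x + 8y - 12z + 74
df/dx = 2x + (-8) = 0 => x = 4
df/dy = 2y + (8) = 0 => y = -4
df/dz = 4z + (-12) = 0 => z = 3
f(4,-4,3) = 1*(4)^2 + 1*(-4)^2 + 2*(3)^2 + -8*(4) + 8*(-4) + -12*(3) + 74 = 24
Hessian is diagonal with entries 2, 2, 4 > 0, confirmed minimum.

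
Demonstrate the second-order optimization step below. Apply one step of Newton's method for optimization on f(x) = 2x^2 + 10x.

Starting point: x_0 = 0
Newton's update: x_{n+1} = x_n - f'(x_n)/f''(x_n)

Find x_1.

f(x) = 2x^2 + 10x
f'(x) = 4x + (10), f''(x) = 4
Newton step: x_1 = x_0 - f'(x_0)/f''(x_0)
f'(0) = 10
x_1 = 0 - 10/4 = -5/2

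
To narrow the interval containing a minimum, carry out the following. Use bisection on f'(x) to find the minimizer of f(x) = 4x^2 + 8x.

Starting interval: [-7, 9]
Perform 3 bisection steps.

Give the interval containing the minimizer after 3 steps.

Finding critical point of f(x) = 4x^2 + 8x using bisection on f'(x) = 8x + 8.
f'(x) = 0 when x = -1.
Starting interval: [-7, 9]
Step 1: mid = 1, f'(mid) = 16, new interval = [-7, 1]
Step 2: mid = -3, f'(mid) = -16, new interval = [-3, 1]
Step 3: mid = -1, f'(mid) = 0, new interval = [-1, -1]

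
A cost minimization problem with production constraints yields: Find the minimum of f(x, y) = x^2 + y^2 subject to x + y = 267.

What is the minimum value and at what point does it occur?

Substitute y = 267 - x into f(x,y) = x^2 + y^2:
g(x) = x^2 + (267 - x)^2 = 2x^2 - 534x + 71289
g'(x) = 4x - 534 = 0  =>  x = 267/2
y = 267 - 267/2 = 267/2
Minimum value = (267/2)^2 + (267/2)^2 = 71289/2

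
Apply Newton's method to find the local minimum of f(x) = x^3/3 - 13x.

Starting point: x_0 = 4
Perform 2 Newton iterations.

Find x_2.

f(x) = x^3/3 - 13x
f'(x) = x^2 - 13, f''(x) = 2x
Newton update: x_{n+1} = x_n - (x_n^2 - 13)/(2*x_n)
Step 1: x_0 = 4, f'=3, f''=8, x_1 = 29/8
Step 2: x_1 = 29/8, f'=9/64, f''=29/4, x_2 = 1673/464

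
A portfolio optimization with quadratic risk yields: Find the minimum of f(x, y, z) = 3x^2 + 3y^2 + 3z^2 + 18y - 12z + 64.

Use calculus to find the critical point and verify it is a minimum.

f(x,y,z) = 3x^2 + 3y^2 + 3z^2 + 18y - 12z + 64
df/dx = 6x + (0) = 0 => x = 0
df/dy = 6y + (18) = 0 => y = -3
df/dz = 6z + (-12) = 0 => z = 2
f(0,-3,2) = 3*(0)^2 + 3*(-3)^2 + 3*(2)^2 + 18*(-3) + -12*(2) + 64 = 25
Hessian is diagonal with entries 6, 6, 6 > 0, confirmed minimum.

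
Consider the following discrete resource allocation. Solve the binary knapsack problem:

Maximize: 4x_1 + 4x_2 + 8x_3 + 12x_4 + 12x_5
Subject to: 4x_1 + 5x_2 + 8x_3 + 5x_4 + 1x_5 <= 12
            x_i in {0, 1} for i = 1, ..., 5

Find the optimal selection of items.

Items: item 1 (v=4, w=4), item 2 (v=4, w=5), item 3 (v=8, w=8), item 4 (v=12, w=5), item 5 (v=12, w=1)
Capacity: 12
Checking all 32 subsets (w = total weight, v = total value):
  {}: w = 0, v = 0
  {1}: w = 4, v = 4
  {2}: w = 5, v = 4
  {3}: w = 8, v = 8
  {4}: w = 5, v = 12
  {5}: w = 1, v = 12
  {1, 2}: w = 9, v = 8
  {1, 3}: w = 12, v = 12
  {1, 4}: w = 9, v = 16
  {1, 5}: w = 5, v = 16
  {2, 3}: w = 13 > 12, infeasible
  {2, 4}: w = 10, v = 16
  {2, 5}: w = 6, v = 16
  {3, 4}: w = 13 > 12, infeasible
  {3, 5}: w = 9, v = 20
  {4, 5}: w = 6, v = 24
  {1, 2, 3}: w = 17 > 12, infeasible
  {1, 2, 4}: w = 14 > 12, infeasible
  {1, 2, 5}: w = 10, v = 20
  {1, 3, 4}: w = 17 > 12, infeasible
  {1, 3, 5}: w = 13 > 12, infeasible
  {1, 4, 5}: w = 10, v = 28
  {2, 3, 4}: w = 18 > 12, infeasible
  {2, 3, 5}: w = 14 > 12, infeasible
  {2, 4, 5}: w = 11, v = 28
  {3, 4, 5}: w = 14 > 12, infeasible
  {1, 2, 3, 4}: w = 22 > 12, infeasible
  {1, 2, 3, 5}: w = 18 > 12, infeasible
  {1, 2, 4, 5}: w = 15 > 12, infeasible
  {1, 3, 4, 5}: w = 18 > 12, infeasible
  {2, 3, 4, 5}: w = 19 > 12, infeasible
  {1, 2, 3, 4, 5}: w = 23 > 12, infeasible
Best feasible subset: items [1, 4, 5]
(The same value 28 is also attained by {2, 4, 5}.)
Total weight: 10 <= 12, total value: 28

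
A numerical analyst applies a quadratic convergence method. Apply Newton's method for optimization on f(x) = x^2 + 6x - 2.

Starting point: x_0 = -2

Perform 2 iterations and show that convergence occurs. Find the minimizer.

f(x) = x^2 + 6x - 2, f'(x) = 2x + (6), f''(x) = 2
Step 1: f'(-2) = 2, x_1 = -2 - 2/2 = -3
Step 2: f'(-3) = 0, x_2 = -3 (converged)
Newton's method converges in 1 step for quadratics.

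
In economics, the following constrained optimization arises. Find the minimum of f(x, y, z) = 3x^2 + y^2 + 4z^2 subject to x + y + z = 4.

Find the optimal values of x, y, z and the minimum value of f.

Using Lagrange multipliers on f = 3x^2 + y^2 + 4z^2 with constraint x + y + z = 4:
Conditions: 2*3*x = lambda, 2*1*y = lambda, 2*4*z = lambda
So x = lambda/6, y = lambda/2, z = lambda/8
Substituting into constraint: lambda * (19/24) = 4
lambda = 96/19
x = 16/19, y = 48/19, z = 12/19
Minimum value = 192/19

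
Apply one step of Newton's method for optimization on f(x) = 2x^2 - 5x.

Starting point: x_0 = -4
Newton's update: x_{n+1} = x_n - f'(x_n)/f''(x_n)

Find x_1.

f(x) = 2x^2 - 5x
f'(x) = 4x + (-5), f''(x) = 4
Newton step: x_1 = x_0 - f'(x_0)/f''(x_0)
f'(-4) = -21
x_1 = -4 - -21/4 = 5/4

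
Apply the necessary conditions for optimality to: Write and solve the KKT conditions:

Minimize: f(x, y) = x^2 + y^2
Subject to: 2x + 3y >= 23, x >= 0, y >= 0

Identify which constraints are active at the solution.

KKT conditions for min x^2 + y^2 s.t. 2x + 3y >= 23, x >= 0, y >= 0:
Stationarity: 2x = mu*2 + mu_x, 2y = mu*3 + mu_y, with mu, mu_x, mu_y >= 0
Complementary slackness: mu*(2x + 3y - 23) = 0, mu_x*x = 0, mu_y*y = 0
(0, 0) is infeasible (2*0 + 3*0 < 23), so if mu = 0 stationarity would force x = mu_x/2 >= 0, y = mu_y/2 >= 0 with mu_x*x = mu_y*y = 0, i.e. x = y = 0: contradiction. Hence mu > 0 and 2x + 3y = 23 is active.
Try x > 0, y > 0 (so mu_x = mu_y = 0): x = 2*mu/2, y = 3*mu/2
Substitute: 2*(2*mu/2) + 3*(3*mu/2) = 23
  mu*13/2 = 23 => mu = 46/13
x* = 46/13 > 0, y* = 69/13 > 0, consistent with mu_x = mu_y = 0.
f is convex and the constraints are linear, so this KKT point is the global minimum.
f* = 529/13
Active constraints: 2x + 3y >= 23 (holds with equality, mu = 46/13 > 0); x >= 0 and y >= 0 are inactive (mu_x = mu_y = 0).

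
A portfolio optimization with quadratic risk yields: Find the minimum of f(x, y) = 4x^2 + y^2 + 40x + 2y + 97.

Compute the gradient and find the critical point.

f(x,y) = 4x^2 + y^2 + 40x + 2y + 97
df/dx = 8x + (40) = 0  =>  x = -5
df/dy = 2y + (2) = 0  =>  y = -1
f(-5, -1) = 4*(-5)^2 + 1*(-1)^2 + 40*(-5) + 2*(-1) + 97 = -4
Hessian is diagonal with entries 8, 2 > 0, so this is a minimum.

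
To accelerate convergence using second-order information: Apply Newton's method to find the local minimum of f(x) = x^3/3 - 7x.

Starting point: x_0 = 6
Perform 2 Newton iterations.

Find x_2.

f(x) = x^3/3 - 7x
f'(x) = x^2 - 7, f''(x) = 2x
Newton update: x_{n+1} = x_n - (x_n^2 - 7)/(2*x_n)
Step 1: x_0 = 6, f'=29, f''=12, x_1 = 43/12
Step 2: x_1 = 43/12, f'=841/144, f''=43/6, x_2 = 2857/1032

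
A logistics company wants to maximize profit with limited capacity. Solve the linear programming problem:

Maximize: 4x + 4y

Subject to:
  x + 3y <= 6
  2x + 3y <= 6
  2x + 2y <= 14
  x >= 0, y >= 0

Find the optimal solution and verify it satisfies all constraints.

Feasible vertices: (0, 0), (0, 2), (3, 0)
Objective 4x + 4y at each vertex:
  (0, 0): 0
  (0, 2): 8
  (3, 0): 12
Maximum is 12 at (3, 0).
Verify constraints at (x, y) = (3, 0):
  1*3 + 3*0 = 3 <= 6
  2*3 + 3*0 = 6 <= 6 (active)
  2*3 + 2*0 = 6 <= 14
  x = 3 >= 0, y = 0 >= 0. All constraints satisfied.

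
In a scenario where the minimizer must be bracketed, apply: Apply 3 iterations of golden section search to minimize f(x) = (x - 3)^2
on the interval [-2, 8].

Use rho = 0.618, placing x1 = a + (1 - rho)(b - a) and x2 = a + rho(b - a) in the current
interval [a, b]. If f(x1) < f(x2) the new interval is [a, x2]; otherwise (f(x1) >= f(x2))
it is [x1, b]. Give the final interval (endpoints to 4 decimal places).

Golden section search for min of f(x) = (x - 3)^2 on [-2, 8].
Each step: x1 = a + (1 - rho)(b - a), x2 = a + rho(b - a); if f(x1) < f(x2) keep [a, x2], otherwise keep [x1, b].
Step 1: [-2.0000, 8.0000], x1=1.8200 (f=1.3924), x2=4.1800 (f=1.3924); f(x1) = f(x2) (tie, not '<') => keep [1.8200, 8.0000]
Step 2: [1.8200, 8.0000], x1=4.1808 (f=1.3942), x2=5.6392 (f=6.9656); f(x1) < f(x2) => keep [1.8200, 5.6392]
Step 3: [1.8200, 5.6392], x1=3.2789 (f=0.0778), x2=4.1803 (f=1.3931); f(x1) < f(x2) => keep [1.8200, 4.1803]
Final interval: [1.8200, 4.1803]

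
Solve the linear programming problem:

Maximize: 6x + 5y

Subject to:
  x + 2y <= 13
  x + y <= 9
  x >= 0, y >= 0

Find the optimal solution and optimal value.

Feasible vertices: (0, 0), (0, 13/2), (5, 4), (9, 0)
Objective 6x + 5y at each:
  (0, 0): 0
  (0, 13/2): 65/2
  (5, 4): 50
  (9, 0): 54
Maximum is 54 at (9, 0).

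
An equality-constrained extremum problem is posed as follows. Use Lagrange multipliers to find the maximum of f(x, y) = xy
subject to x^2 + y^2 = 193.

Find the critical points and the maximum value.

Lagrange conditions: y = 2*lambda*x and x = 2*lambda*y
If x = 0 then y = 0, violating the constraint, so x, y != 0.
Dividing: y/x = x/y => x^2 = y^2 => y = x or y = -x
Constraint: 2x^2 = 193 => x^2 = 193/2 => x = +/-sqrt(193/2)
Critical points: (sqrt(193/2), sqrt(193/2)), (-sqrt(193/2), -sqrt(193/2)), (sqrt(193/2), -sqrt(193/2)), (-sqrt(193/2), sqrt(193/2))
  y = x:  xy = x^2 = 193/2  at (sqrt(193/2), sqrt(193/2)) and (-sqrt(193/2), -sqrt(193/2))
  y = -x: xy = -x^2 = -193/2 at (sqrt(193/2), -sqrt(193/2)) and (-sqrt(193/2), sqrt(193/2))
Maximum xy = 193/2 at (sqrt(193/2), sqrt(193/2)) and (-sqrt(193/2), -sqrt(193/2))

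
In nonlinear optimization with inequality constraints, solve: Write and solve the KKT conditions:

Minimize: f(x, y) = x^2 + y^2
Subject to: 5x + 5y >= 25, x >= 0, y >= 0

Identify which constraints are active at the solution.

KKT conditions for min x^2 + y^2 s.t. 5x + 5y >= 25, x >= 0, y >= 0:
Stationarity: 2x = mu*5 + mu_x, 2y = mu*5 + mu_y, with mu, mu_x, mu_y >= 0
Complementary slackness: mu*(5x + 5y - 25) = 0, mu_x*x = 0, mu_y*y = 0
(0, 0) is infeasible (5*0 + 5*0 < 25), so if mu = 0 stationarity would force x = mu_x/2 >= 0, y = mu_y/2 >= 0 with mu_x*x = mu_y*y = 0, i.e. x = y = 0: contradiction. Hence mu > 0 and 5x + 5y = 25 is active.
Try x > 0, y > 0 (so mu_x = mu_y = 0): x = 5*mu/2, y = 5*mu/2
Substitute: 5*(5*mu/2) + 5*(5*mu/2) = 25
  mu*50/2 = 25 => mu = 1
x* = 5/2 > 0, y* = 5/2 > 0, consistent with mu_x = mu_y = 0.
f is convex and the constraints are linear, so this KKT point is the global minimum.
f* = 25/2
Active constraints: 5x + 5y >= 25 (holds with equality, mu = 1 > 0); x >= 0 and y >= 0 are inactive (mu_x = mu_y = 0).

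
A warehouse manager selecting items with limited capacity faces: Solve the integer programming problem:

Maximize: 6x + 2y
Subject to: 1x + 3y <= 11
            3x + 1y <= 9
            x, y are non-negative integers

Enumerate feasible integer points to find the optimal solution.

Constraint 1: 1x + 3y <= 11
Constraint 2: 3x + 1y <= 9
Feasible x range (need y >= 0): 0 <= x <= min(11/1, 9/3) => x in {0, ..., 3}.
Enumerate feasible integer points row by row (the coefficient of y is 2 > 0, so for each x the largest feasible y gives the best value):
  x = 0: y <= min((11 - 1*0)/3, (9 - 3*0)/1) => y in {0, ..., 3}; best 6*0 + 2*3 = 6
  x = 1: y <= min((11 - 1*1)/3, (9 - 3*1)/1) => y in {0, ..., 3}; best 6*1 + 2*3 = 12
  x = 2: y <= min((11 - 1*2)/3, (9 - 3*2)/1) => y in {0, ..., 3}; best 6*2 + 2*3 = 18
  x = 3: y <= min((11 - 1*3)/3, (9 - 3*3)/1) => y in {0}; best 6*3 + 2*0 = 18
The maximum 6x + 2y = 18 is achieved at x = 2, y = 3.
(The same value 18 is also attained at (3, 0).)
Check: 1*2 + 3*3 = 11 <= 11 and 3*2 + 1*3 = 9 <= 9.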